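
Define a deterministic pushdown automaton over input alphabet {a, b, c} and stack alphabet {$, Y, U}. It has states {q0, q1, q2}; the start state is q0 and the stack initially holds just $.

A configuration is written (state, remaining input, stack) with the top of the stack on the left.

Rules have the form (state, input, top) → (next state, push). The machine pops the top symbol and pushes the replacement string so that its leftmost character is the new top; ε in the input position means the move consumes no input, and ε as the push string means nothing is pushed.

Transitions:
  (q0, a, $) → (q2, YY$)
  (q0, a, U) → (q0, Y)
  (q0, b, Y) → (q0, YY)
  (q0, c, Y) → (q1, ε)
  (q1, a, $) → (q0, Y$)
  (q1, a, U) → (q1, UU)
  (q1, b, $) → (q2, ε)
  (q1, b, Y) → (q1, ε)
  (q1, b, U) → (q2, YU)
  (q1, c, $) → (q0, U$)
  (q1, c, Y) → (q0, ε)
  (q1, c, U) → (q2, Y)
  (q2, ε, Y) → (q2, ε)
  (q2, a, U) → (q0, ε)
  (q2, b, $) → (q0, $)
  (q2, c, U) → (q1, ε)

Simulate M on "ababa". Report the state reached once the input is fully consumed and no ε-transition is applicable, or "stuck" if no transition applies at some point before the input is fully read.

q2

(q0, ababa, $)
  read a, top $: go to q2, push YY$ → (q2, baba, YY$)
  ε-move, top Y: go to q2, push ε → (q2, baba, Y$)
  ε-move, top Y: go to q2, push ε → (q2, baba, $)
  read b, top $: go to q0, push $ → (q0, aba, $)
  read a, top $: go to q2, push YY$ → (q2, ba, YY$)
  ε-move, top Y: go to q2, push ε → (q2, ba, Y$)
  ε-move, top Y: go to q2, push ε → (q2, ba, $)
  read b, top $: go to q0, push $ → (q0, a, $)
  read a, top $: go to q2, push YY$ → (q2, ε, YY$)
  ε-move, top Y: go to q2, push ε → (q2, ε, Y$)
  ε-move, top Y: go to q2, push ε → (q2, ε, $)
All input consumed; M is in state q2.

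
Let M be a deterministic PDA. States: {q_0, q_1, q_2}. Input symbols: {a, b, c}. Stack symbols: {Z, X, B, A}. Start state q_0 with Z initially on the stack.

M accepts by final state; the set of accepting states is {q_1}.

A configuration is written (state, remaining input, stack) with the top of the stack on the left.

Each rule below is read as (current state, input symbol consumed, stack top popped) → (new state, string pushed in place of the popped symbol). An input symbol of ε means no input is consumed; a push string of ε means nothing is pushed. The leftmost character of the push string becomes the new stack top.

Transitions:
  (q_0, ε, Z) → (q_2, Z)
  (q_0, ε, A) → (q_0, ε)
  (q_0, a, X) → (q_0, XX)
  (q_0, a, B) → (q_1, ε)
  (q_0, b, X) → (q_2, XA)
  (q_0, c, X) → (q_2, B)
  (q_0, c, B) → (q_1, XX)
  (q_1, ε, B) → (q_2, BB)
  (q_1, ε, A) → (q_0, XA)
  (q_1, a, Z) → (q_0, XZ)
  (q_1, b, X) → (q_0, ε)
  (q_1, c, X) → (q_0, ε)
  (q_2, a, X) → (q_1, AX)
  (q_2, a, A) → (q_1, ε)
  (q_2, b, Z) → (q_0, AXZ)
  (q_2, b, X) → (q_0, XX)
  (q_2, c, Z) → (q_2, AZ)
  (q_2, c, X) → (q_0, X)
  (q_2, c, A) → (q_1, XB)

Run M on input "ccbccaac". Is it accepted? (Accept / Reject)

Reject

(q_0, ccbccaac, Z)
  ε-move, top Z: go to q_2, push Z → (q_2, ccbccaac, Z)
  read c, top Z: go to q_2, push AZ → (q_2, cbccaac, AZ)
  read c, top A: go to q_1, push XB → (q_1, bccaac, XBZ)
  read b, top X: go to q_0, push ε → (q_0, ccaac, BZ)
  read c, top B: go to q_1, push XX → (q_1, caac, XXZ)
  read c, top X: go to q_0, push ε → (q_0, aac, XZ)
  read a, top X: go to q_0, push XX → (q_0, ac, XXZ)
  read a, top X: go to q_0, push XX → (q_0, c, XXXZ)
  read c, top X: go to q_2, push B → (q_2, ε, BXXZ)
All input consumed; state q_2 ∉ F and no further ε-move applies.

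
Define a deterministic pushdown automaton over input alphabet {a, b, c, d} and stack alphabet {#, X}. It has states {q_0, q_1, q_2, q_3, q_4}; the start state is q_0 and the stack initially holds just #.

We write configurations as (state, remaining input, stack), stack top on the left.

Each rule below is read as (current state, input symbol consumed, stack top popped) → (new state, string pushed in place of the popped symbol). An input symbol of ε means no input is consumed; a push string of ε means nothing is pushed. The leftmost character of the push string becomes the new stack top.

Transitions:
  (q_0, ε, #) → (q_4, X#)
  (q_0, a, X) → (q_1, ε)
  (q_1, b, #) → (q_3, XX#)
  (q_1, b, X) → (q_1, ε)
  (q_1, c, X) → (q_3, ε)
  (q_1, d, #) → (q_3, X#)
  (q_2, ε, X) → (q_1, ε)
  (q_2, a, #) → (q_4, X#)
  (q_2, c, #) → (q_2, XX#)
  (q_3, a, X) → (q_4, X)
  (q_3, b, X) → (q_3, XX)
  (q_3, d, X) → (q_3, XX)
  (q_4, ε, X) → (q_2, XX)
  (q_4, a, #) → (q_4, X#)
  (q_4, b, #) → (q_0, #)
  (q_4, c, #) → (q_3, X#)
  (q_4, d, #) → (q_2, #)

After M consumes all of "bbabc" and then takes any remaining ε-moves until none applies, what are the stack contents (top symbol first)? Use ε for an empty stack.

(q_0, bbabc, #)
  ε-move, top #: go to q_4, push X# → (q_4, bbabc, X#)
  ε-move, top X: go to q_2, push XX → (q_2, bbabc, XX#)
  ε-move, top X: go to q_1, push ε → (q_1, bbabc, X#)
  read b, top X: go to q_1, push ε → (q_1, babc, #)
  read b, top #: go to q_3, push XX# → (q_3, abc, XX#)
  read a, top X: go to q_4, push X → (q_4, bc, XX#)
  ε-move, top X: go to q_2, push XX → (q_2, bc, XXX#)
  ε-move, top X: go to q_1, push ε → (q_1, bc, XX#)
  read b, top X: go to q_1, push ε → (q_1, c, X#)
  read c, top X: go to q_3, push ε → (q_3, ε, #)
All input consumed in state q_3 with stack #.

#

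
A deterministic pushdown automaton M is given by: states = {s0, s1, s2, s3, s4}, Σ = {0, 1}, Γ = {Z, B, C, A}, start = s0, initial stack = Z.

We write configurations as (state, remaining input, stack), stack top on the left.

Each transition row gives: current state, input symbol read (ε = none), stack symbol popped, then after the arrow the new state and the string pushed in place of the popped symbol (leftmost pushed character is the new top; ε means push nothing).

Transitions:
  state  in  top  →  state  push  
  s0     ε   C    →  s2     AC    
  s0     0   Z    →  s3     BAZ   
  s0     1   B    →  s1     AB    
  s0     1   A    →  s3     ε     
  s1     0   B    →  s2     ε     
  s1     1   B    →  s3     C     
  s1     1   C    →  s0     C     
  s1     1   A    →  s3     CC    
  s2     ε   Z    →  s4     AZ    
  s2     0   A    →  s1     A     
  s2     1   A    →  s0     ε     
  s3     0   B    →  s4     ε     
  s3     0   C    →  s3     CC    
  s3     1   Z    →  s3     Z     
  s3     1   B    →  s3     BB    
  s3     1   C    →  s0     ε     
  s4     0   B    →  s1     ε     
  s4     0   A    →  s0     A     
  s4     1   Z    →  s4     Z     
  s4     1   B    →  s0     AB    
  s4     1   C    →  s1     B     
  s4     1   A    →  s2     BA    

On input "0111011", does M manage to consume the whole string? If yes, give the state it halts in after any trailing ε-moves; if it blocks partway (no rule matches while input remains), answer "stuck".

(s0, 0111011, Z)
  read 0, top Z: go to s3, push BAZ → (s3, 111011, BAZ)
  read 1, top B: go to s3, push BB → (s3, 11011, BBAZ)
  read 1, top B: go to s3, push BB → (s3, 1011, BBBAZ)
  read 1, top B: go to s3, push BB → (s3, 011, BBBBAZ)
  read 0, top B: go to s4, push ε → (s4, 11, BBBAZ)
  read 1, top B: go to s0, push AB → (s0, 1, ABBBAZ)
  read 1, top A: go to s3, push ε → (s3, ε, BBBAZ)
All input consumed; M is in state s3.

s3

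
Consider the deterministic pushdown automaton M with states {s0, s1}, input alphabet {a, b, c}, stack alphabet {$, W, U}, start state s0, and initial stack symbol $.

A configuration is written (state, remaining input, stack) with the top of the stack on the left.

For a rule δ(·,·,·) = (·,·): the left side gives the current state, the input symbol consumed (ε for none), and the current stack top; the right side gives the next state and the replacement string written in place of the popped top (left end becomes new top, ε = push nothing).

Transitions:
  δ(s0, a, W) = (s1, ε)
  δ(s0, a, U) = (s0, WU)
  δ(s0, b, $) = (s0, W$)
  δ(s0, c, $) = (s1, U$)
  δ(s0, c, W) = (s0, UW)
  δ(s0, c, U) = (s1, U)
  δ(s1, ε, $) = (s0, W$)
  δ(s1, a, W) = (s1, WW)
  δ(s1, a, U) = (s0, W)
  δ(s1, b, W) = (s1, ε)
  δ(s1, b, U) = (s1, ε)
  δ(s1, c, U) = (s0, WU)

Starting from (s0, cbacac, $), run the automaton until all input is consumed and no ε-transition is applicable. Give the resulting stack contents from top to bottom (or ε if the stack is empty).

(s0, cbacac, $)
  read c, top $: go to s1, push U$ → (s1, bacac, U$)
  read b, top U: go to s1, push ε → (s1, acac, $)
  ε-move, top $: go to s0, push W$ → (s0, acac, W$)
  read a, top W: go to s1, push ε → (s1, cac, $)
  ε-move, top $: go to s0, push W$ → (s0, cac, W$)
  read c, top W: go to s0, push UW → (s0, ac, UW$)
  read a, top U: go to s0, push WU → (s0, c, WUW$)
  read c, top W: go to s0, push UW → (s0, ε, UWUW$)
All input consumed in state s0 with stack UWUW$.

UWUW$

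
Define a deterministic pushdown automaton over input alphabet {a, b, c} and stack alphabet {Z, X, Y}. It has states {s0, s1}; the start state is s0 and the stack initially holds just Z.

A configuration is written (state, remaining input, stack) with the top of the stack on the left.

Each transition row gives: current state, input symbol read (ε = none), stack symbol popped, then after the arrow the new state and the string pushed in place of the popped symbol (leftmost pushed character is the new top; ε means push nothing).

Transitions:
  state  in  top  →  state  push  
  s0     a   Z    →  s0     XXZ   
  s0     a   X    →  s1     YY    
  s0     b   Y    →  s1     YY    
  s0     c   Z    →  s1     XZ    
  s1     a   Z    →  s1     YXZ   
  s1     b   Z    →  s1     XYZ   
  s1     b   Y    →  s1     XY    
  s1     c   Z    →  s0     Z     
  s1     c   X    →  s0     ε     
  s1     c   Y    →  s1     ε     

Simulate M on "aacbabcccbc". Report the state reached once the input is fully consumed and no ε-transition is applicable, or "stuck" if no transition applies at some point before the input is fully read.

(s0, aacbabcccbc, Z) ⊢ (s0, acbabcccbc, XXZ) ⊢ (s1, cbabcccbc, YYXZ) ⊢ (s1, babcccbc, YXZ) ⊢ (s1, abcccbc, XYXZ)
No transition for (s1, a, top X); M blocks with input abcccbc remaining.

stuck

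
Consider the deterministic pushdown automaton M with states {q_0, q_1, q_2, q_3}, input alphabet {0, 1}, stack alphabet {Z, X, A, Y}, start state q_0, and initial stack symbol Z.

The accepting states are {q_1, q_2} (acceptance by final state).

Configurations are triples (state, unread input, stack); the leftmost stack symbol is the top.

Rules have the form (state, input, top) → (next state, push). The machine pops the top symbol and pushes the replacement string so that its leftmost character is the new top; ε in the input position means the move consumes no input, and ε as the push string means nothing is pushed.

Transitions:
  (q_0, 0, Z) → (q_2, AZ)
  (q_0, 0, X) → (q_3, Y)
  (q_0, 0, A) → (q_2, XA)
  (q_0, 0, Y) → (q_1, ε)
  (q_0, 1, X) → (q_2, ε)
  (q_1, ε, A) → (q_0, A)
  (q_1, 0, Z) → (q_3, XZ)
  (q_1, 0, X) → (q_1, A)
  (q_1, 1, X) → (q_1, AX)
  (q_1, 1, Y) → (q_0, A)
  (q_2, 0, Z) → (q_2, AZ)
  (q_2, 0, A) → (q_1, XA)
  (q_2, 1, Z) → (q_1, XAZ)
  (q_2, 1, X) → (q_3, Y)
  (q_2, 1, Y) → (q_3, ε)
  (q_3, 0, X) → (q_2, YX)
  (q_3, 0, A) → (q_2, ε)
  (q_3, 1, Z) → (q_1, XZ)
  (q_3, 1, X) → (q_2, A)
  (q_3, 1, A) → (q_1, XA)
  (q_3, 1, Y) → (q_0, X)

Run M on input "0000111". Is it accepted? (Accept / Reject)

(q_0, 0000111, Z) ⊢ (q_2, 000111, AZ) ⊢ (q_1, 00111, XAZ) ⊢ (q_1, 0111, AAZ) ⊢ (q_0, 0111, AAZ) ⊢ (q_2, 111, XAAZ) ⊢ (q_3, 11, YAAZ) ⊢ (q_0, 1, XAAZ) ⊢ (q_2, ε, AAZ)
All input consumed; state q_2 ∈ F.

Accept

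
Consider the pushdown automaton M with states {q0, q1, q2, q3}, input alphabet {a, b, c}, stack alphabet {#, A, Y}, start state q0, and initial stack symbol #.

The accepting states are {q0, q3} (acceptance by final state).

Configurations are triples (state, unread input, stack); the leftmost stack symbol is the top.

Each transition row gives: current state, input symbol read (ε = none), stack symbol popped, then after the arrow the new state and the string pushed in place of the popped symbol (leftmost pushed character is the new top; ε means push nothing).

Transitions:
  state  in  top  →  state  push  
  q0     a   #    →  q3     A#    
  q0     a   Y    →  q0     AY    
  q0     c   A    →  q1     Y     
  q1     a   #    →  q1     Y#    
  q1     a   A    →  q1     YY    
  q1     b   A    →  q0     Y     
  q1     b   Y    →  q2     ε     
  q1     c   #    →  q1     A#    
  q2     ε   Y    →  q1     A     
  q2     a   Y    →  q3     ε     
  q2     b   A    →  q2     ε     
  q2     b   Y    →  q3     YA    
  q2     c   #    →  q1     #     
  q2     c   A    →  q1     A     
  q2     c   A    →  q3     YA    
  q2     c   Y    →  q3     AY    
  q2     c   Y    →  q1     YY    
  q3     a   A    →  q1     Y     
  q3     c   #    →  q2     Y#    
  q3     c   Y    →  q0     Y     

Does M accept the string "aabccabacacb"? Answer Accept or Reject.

Accept

One accepting computation: (q0, aabccabacacb, #) ⊢ (q3, abccabacacb, A#) ⊢ (q1, bccabacacb, Y#) ⊢ (q2, ccabacacb, #) ⊢ (q1, cabacacb, #) ⊢ (q1, abacacb, A#) ⊢ (q1, bacacb, YY#) ⊢ (q2, acacb, Y#) ⊢ (q3, cacb, #) ⊢ (q2, acb, Y#) ⊢ (q3, cb, #) ⊢ (q2, b, Y#) ⊢ (q3, ε, YA#)
All input consumed and state q3 ∈ F.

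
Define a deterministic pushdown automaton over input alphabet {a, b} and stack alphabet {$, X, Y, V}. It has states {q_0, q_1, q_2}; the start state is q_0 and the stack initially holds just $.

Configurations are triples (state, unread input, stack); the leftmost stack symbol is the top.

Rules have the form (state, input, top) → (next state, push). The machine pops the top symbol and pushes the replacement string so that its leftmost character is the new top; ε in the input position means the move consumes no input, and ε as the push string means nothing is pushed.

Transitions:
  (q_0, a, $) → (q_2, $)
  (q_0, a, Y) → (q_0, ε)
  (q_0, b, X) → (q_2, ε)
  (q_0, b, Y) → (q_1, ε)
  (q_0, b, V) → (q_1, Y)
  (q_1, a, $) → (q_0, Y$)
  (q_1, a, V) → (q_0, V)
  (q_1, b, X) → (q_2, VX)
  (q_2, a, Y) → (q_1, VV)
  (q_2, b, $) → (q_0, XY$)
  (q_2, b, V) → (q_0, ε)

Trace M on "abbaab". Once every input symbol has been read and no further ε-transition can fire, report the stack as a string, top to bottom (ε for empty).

(q_0, abbaab, $) ⊢ (q_2, bbaab, $) ⊢ (q_0, baab, XY$) ⊢ (q_2, aab, Y$) ⊢ (q_1, ab, VV$) ⊢ (q_0, b, VV$) ⊢ (q_1, ε, YV$)
All input consumed in state q_1 with stack YV$.

YV$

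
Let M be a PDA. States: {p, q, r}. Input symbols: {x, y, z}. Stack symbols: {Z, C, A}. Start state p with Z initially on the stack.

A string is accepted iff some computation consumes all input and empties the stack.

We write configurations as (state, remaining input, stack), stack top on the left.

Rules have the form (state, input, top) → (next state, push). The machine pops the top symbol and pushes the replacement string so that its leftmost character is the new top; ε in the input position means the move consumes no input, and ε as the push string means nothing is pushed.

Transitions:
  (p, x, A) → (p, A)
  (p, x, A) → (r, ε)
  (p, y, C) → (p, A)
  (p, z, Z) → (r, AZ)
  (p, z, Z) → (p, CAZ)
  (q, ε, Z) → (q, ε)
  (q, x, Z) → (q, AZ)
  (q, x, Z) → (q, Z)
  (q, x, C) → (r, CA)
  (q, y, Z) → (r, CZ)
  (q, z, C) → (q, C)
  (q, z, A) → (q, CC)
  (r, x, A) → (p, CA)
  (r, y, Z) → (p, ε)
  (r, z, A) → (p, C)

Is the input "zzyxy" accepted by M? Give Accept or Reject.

One accepting computation: (p, zzyxy, Z) ⊢ (r, zyxy, AZ) ⊢ (p, yxy, CZ) ⊢ (p, xy, AZ) ⊢ (r, y, Z) ⊢ (p, ε, ε)
All input consumed and the stack is empty.

Accept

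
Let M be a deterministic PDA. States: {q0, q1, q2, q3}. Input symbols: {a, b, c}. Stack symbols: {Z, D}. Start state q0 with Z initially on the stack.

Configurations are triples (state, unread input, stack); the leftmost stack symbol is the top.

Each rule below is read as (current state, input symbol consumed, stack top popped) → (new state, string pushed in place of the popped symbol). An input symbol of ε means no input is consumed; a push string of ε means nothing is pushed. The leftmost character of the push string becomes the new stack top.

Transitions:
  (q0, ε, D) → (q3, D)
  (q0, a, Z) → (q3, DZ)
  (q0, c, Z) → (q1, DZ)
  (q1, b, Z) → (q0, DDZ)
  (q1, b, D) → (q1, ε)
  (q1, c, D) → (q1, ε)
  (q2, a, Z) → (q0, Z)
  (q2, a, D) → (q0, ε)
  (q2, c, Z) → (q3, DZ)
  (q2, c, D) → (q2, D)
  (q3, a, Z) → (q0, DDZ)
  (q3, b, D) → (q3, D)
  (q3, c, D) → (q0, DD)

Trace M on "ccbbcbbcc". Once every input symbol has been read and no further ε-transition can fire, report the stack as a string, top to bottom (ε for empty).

DDDDDZ

(q0, ccbbcbbcc, Z)
  read c, top Z: go to q1, push DZ → (q1, cbbcbbcc, DZ)
  read c, top D: go to q1, push ε → (q1, bbcbbcc, Z)
  read b, top Z: go to q0, push DDZ → (q0, bcbbcc, DDZ)
  ε-move, top D: go to q3, push D → (q3, bcbbcc, DDZ)
  read b, top D: go to q3, push D → (q3, cbbcc, DDZ)
  read c, top D: go to q0, push DD → (q0, bbcc, DDDZ)
  ε-move, top D: go to q3, push D → (q3, bbcc, DDDZ)
  read b, top D: go to q3, push D → (q3, bcc, DDDZ)
  read b, top D: go to q3, push D → (q3, cc, DDDZ)
  read c, top D: go to q0, push DD → (q0, c, DDDDZ)
  ε-move, top D: go to q3, push D → (q3, c, DDDDZ)
  read c, top D: go to q0, push DD → (q0, ε, DDDDDZ)
  ε-move, top D: go to q3, push D → (q3, ε, DDDDDZ)
All input consumed in state q3 with stack DDDDDZ.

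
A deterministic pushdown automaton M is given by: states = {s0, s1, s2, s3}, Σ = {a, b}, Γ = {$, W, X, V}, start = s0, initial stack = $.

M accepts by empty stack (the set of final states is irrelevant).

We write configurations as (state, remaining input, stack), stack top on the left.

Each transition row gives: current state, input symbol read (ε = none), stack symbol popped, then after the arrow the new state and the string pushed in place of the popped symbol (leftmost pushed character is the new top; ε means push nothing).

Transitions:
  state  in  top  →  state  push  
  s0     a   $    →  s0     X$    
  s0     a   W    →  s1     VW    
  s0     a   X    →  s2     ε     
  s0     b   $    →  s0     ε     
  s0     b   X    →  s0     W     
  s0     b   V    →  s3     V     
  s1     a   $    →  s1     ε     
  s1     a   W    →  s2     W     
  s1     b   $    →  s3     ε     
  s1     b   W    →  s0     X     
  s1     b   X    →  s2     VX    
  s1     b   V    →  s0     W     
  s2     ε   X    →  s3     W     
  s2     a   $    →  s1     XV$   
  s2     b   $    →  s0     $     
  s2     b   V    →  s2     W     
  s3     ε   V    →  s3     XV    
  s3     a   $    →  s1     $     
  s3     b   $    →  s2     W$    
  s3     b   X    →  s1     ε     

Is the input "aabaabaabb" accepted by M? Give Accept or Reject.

(s0, aabaabaabb, $)
  read a, top $: go to s0, push X$ → (s0, abaabaabb, X$)
  read a, top X: go to s2, push ε → (s2, baabaabb, $)
  read b, top $: go to s0, push $ → (s0, aabaabb, $)
  read a, top $: go to s0, push X$ → (s0, abaabb, X$)
  read a, top X: go to s2, push ε → (s2, baabb, $)
  read b, top $: go to s0, push $ → (s0, aabb, $)
  read a, top $: go to s0, push X$ → (s0, abb, X$)
  read a, top X: go to s2, push ε → (s2, bb, $)
  read b, top $: go to s0, push $ → (s0, b, $)
  read b, top $: go to s0, push ε → (s0, ε, ε)
All input consumed and the stack is empty.

Accept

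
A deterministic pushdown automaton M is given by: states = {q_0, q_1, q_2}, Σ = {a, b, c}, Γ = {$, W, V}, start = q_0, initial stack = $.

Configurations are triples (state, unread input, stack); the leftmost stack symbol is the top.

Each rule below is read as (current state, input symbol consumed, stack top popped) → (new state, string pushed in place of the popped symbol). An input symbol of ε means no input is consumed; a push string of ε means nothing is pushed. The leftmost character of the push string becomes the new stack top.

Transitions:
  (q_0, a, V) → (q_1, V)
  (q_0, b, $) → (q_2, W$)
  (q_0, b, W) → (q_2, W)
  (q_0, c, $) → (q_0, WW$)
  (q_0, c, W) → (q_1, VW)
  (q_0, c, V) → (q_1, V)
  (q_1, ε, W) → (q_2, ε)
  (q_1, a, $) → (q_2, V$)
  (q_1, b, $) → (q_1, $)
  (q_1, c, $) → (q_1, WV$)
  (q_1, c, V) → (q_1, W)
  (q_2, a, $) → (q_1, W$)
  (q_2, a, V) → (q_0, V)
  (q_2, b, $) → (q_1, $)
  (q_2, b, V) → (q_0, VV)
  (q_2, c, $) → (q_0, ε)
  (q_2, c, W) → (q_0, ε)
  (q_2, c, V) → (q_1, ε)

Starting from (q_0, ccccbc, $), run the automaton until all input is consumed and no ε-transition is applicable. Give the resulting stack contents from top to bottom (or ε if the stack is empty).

$

(q_0, ccccbc, $) ⊢ (q_0, cccbc, WW$) ⊢ (q_1, ccbc, VWW$) ⊢ (q_1, cbc, WWW$) ⊢ (q_2, cbc, WW$) ⊢ (q_0, bc, W$) ⊢ (q_2, c, W$) ⊢ (q_0, ε, $)
All input consumed in state q_0 with stack $.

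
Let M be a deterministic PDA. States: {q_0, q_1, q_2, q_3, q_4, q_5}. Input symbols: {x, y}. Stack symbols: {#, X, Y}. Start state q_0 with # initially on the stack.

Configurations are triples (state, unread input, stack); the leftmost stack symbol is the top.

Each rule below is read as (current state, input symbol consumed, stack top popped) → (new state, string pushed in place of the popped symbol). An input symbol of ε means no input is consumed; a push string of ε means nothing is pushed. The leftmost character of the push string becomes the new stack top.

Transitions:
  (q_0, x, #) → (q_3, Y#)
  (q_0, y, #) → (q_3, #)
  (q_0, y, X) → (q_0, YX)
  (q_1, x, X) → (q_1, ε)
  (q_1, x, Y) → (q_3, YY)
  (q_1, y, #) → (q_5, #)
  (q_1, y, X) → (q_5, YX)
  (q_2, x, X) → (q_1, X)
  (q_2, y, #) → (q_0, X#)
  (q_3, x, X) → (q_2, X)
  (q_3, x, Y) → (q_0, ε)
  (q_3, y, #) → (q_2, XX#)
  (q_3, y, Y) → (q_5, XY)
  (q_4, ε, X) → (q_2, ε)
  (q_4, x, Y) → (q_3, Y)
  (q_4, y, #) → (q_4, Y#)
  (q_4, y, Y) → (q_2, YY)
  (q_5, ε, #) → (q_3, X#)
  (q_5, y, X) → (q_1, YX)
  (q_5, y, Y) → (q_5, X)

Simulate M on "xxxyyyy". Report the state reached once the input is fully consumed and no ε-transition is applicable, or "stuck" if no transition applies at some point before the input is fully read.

stuck

(q_0, xxxyyyy, #)
  read x, top #: go to q_3, push Y# → (q_3, xxyyyy, Y#)
  read x, top Y: go to q_0, push ε → (q_0, xyyyy, #)
  read x, top #: go to q_3, push Y# → (q_3, yyyy, Y#)
  read y, top Y: go to q_5, push XY → (q_5, yyy, XY#)
  read y, top X: go to q_1, push YX → (q_1, yy, YXY#)
No transition for (q_1, y, top Y); M blocks with input yy remaining.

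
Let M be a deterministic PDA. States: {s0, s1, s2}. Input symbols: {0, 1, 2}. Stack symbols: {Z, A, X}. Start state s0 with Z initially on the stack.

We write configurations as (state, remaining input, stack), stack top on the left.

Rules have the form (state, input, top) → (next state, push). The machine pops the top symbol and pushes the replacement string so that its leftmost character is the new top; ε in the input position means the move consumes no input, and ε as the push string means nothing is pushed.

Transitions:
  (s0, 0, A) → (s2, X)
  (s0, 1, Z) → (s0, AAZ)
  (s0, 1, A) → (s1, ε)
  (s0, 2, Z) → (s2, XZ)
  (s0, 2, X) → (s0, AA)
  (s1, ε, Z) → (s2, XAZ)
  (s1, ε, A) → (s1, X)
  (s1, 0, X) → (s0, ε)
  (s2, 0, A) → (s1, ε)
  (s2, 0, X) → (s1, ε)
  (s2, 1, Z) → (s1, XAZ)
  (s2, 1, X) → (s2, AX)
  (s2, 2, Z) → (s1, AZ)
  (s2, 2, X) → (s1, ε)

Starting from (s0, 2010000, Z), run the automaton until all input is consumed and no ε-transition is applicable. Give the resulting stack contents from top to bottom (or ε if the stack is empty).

(s0, 2010000, Z)
  read 2, top Z: go to s2, push XZ → (s2, 010000, XZ)
  read 0, top X: go to s1, push ε → (s1, 10000, Z)
  ε-move, top Z: go to s2, push XAZ → (s2, 10000, XAZ)
  read 1, top X: go to s2, push AX → (s2, 0000, AXAZ)
  read 0, top A: go to s1, push ε → (s1, 000, XAZ)
  read 0, top X: go to s0, push ε → (s0, 00, AZ)
  read 0, top A: go to s2, push X → (s2, 0, XZ)
  read 0, top X: go to s1, push ε → (s1, ε, Z)
  ε-move, top Z: go to s2, push XAZ → (s2, ε, XAZ)
All input consumed in state s2 with stack XAZ.

XAZ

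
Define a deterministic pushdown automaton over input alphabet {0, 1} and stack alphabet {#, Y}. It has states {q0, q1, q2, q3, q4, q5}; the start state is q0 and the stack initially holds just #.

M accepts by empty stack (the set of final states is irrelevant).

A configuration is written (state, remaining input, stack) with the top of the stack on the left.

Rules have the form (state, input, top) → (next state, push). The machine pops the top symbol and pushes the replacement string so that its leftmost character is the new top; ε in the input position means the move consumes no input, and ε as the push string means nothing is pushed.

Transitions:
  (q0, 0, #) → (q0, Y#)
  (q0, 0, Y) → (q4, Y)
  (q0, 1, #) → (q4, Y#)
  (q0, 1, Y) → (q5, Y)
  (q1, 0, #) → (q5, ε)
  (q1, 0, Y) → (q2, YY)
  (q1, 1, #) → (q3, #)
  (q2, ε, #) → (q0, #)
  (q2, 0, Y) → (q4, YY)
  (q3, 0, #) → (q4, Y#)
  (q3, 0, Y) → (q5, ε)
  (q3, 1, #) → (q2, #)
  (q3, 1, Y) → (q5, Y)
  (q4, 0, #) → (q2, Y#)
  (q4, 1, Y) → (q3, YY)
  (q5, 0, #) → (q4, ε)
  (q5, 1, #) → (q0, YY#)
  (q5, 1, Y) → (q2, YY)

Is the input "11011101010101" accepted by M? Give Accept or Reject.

(q0, 11011101010101, #)
  read 1, top #: go to q4, push Y# → (q4, 1011101010101, Y#)
  read 1, top Y: go to q3, push YY → (q3, 011101010101, YY#)
  read 0, top Y: go to q5, push ε → (q5, 11101010101, Y#)
  read 1, top Y: go to q2, push YY → (q2, 1101010101, YY#)
No transition applies at (q2, 1101010101, YY#); input not fully consumed.

Reject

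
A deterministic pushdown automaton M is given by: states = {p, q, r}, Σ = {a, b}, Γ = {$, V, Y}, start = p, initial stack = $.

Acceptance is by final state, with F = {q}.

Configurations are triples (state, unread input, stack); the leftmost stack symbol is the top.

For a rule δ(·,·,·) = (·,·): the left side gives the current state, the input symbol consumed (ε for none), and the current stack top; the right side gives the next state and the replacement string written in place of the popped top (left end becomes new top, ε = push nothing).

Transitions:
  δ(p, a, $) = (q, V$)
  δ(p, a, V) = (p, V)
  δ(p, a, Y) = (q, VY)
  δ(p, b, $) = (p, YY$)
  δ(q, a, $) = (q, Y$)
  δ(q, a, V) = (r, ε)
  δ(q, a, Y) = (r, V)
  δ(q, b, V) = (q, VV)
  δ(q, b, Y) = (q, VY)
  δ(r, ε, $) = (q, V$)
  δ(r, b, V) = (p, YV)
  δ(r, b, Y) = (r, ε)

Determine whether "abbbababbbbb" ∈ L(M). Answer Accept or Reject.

Accept

(p, abbbababbbbb, $) ⊢ (q, bbbababbbbb, V$) ⊢ (q, bbababbbbb, VV$) ⊢ (q, bababbbbb, VVV$) ⊢ (q, ababbbbb, VVVV$) ⊢ (r, babbbbb, VVV$) ⊢ (p, abbbbb, YVVV$) ⊢ (q, bbbbb, VYVVV$) ⊢ (q, bbbb, VVYVVV$) ⊢ (q, bbb, VVVYVVV$) ⊢ (q, bb, VVVVYVVV$) ⊢ (q, b, VVVVVYVVV$) ⊢ (q, ε, VVVVVVYVVV$)
All input consumed; state q ∈ F.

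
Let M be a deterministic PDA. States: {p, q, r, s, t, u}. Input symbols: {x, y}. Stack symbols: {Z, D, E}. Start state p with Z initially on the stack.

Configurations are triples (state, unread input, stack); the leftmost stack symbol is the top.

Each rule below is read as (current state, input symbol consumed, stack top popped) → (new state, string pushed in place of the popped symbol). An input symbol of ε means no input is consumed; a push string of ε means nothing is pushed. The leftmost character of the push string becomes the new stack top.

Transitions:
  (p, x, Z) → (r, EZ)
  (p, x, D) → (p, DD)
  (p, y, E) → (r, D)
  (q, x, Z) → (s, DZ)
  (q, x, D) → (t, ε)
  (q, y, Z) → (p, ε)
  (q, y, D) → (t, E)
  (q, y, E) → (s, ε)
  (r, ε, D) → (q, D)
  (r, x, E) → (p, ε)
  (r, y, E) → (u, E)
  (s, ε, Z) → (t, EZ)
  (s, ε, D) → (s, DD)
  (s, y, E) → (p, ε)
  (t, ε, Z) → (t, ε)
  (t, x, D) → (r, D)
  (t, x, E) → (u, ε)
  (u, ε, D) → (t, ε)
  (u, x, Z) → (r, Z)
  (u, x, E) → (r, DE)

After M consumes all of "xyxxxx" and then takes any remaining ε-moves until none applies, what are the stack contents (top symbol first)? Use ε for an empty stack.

Z

(p, xyxxxx, Z) ⊢ (r, yxxxx, EZ) ⊢ (u, xxxx, EZ) ⊢ (r, xxx, DEZ) ⊢ (q, xxx, DEZ) ⊢ (t, xx, EZ) ⊢ (u, x, Z) ⊢ (r, ε, Z)
All input consumed in state r with stack Z.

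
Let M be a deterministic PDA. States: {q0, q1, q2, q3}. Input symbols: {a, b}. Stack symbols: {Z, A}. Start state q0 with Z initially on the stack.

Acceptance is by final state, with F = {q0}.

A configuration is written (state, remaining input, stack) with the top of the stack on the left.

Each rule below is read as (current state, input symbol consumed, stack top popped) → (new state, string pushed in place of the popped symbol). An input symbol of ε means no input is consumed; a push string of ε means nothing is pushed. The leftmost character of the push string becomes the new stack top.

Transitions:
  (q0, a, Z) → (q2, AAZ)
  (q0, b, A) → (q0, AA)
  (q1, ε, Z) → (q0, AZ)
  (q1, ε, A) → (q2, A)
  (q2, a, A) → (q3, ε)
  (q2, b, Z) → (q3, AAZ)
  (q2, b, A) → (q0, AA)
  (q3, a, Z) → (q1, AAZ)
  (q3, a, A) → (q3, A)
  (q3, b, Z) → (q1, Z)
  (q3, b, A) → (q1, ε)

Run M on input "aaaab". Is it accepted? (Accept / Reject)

Accept

(q0, aaaab, Z)
  read a, top Z: go to q2, push AAZ → (q2, aaab, AAZ)
  read a, top A: go to q3, push ε → (q3, aab, AZ)
  read a, top A: go to q3, push A → (q3, ab, AZ)
  read a, top A: go to q3, push A → (q3, b, AZ)
  read b, top A: go to q1, push ε → (q1, ε, Z)
  ε-move, top Z: go to q0, push AZ → (q0, ε, AZ)
All input consumed; state q0 ∈ F.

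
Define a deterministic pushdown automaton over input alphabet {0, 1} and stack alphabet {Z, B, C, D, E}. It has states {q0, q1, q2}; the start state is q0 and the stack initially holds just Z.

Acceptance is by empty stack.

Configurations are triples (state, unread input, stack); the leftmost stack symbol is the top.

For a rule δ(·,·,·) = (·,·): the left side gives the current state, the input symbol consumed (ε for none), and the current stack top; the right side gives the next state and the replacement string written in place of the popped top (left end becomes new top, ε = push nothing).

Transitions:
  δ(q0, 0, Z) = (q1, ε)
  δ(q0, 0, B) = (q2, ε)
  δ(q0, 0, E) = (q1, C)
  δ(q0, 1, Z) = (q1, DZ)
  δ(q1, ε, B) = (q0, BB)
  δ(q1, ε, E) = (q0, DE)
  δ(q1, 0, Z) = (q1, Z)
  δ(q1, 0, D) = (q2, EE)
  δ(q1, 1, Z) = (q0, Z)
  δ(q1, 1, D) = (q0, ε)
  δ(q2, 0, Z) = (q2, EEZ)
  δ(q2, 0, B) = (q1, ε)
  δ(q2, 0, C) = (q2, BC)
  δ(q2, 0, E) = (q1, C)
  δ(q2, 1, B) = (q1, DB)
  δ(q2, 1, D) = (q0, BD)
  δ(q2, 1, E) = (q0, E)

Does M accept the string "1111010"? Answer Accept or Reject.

Reject

(q0, 1111010, Z) ⊢ (q1, 111010, DZ) ⊢ (q0, 11010, Z) ⊢ (q1, 1010, DZ) ⊢ (q0, 010, Z) ⊢ (q1, 10, ε)
No transition applies at (q1, 10, ε); input not fully consumed.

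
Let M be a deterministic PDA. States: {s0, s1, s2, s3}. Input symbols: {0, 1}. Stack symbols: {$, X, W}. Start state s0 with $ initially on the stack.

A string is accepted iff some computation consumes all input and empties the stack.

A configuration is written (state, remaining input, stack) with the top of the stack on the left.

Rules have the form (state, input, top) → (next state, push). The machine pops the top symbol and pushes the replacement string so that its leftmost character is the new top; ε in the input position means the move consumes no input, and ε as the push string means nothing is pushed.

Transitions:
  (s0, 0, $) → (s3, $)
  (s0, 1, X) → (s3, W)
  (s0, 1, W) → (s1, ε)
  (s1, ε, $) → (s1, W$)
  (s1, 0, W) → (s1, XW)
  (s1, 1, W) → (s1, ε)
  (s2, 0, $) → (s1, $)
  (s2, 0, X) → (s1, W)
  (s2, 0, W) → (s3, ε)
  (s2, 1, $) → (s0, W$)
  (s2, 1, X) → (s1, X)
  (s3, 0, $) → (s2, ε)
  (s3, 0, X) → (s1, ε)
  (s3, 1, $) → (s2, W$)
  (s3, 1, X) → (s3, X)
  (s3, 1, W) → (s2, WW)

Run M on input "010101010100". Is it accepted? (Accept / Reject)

Accept

(s0, 010101010100, $)
  read 0, top $: go to s3, push $ → (s3, 10101010100, $)
  read 1, top $: go to s2, push W$ → (s2, 0101010100, W$)
  read 0, top W: go to s3, push ε → (s3, 101010100, $)
  read 1, top $: go to s2, push W$ → (s2, 01010100, W$)
  read 0, top W: go to s3, push ε → (s3, 1010100, $)
  read 1, top $: go to s2, push W$ → (s2, 010100, W$)
  read 0, top W: go to s3, push ε → (s3, 10100, $)
  read 1, top $: go to s2, push W$ → (s2, 0100, W$)
  read 0, top W: go to s3, push ε → (s3, 100, $)
  read 1, top $: go to s2, push W$ → (s2, 00, W$)
  read 0, top W: go to s3, push ε → (s3, 0, $)
  read 0, top $: go to s2, push ε → (s2, ε, ε)
All input consumed and the stack is empty.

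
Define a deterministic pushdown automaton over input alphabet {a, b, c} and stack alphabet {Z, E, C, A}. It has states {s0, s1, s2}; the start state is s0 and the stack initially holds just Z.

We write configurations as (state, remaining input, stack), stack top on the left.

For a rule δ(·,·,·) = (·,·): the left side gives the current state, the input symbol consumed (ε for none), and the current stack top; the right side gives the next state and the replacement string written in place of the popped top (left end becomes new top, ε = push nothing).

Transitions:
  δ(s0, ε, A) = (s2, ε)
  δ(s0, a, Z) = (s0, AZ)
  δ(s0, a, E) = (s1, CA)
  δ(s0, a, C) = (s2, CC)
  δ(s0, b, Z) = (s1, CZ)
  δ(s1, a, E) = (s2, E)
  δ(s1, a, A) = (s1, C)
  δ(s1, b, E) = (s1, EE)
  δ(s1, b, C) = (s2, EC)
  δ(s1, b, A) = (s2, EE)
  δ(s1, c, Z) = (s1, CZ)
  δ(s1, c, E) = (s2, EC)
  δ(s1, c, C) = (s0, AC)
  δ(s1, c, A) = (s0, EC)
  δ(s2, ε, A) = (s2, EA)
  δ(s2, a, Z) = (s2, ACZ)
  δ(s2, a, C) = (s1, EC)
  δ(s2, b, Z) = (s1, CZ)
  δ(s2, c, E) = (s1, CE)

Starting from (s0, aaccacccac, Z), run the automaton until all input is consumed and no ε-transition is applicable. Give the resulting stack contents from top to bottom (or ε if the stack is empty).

ECCECCEACZ

(s0, aaccacccac, Z)
  read a, top Z: go to s0, push AZ → (s0, accacccac, AZ)
  ε-move, top A: go to s2, push ε → (s2, accacccac, Z)
  read a, top Z: go to s2, push ACZ → (s2, ccacccac, ACZ)
  ε-move, top A: go to s2, push EA → (s2, ccacccac, EACZ)
  read c, top E: go to s1, push CE → (s1, cacccac, CEACZ)
  read c, top C: go to s0, push AC → (s0, acccac, ACEACZ)
  ε-move, top A: go to s2, push ε → (s2, acccac, CEACZ)
  read a, top C: go to s1, push EC → (s1, cccac, ECEACZ)
  read c, top E: go to s2, push EC → (s2, ccac, ECCEACZ)
  read c, top E: go to s1, push CE → (s1, cac, CECCEACZ)
  read c, top C: go to s0, push AC → (s0, ac, ACECCEACZ)
  ε-move, top A: go to s2, push ε → (s2, ac, CECCEACZ)
  read a, top C: go to s1, push EC → (s1, c, ECECCEACZ)
  read c, top E: go to s2, push EC → (s2, ε, ECCECCEACZ)
All input consumed in state s2 with stack ECCECCEACZ.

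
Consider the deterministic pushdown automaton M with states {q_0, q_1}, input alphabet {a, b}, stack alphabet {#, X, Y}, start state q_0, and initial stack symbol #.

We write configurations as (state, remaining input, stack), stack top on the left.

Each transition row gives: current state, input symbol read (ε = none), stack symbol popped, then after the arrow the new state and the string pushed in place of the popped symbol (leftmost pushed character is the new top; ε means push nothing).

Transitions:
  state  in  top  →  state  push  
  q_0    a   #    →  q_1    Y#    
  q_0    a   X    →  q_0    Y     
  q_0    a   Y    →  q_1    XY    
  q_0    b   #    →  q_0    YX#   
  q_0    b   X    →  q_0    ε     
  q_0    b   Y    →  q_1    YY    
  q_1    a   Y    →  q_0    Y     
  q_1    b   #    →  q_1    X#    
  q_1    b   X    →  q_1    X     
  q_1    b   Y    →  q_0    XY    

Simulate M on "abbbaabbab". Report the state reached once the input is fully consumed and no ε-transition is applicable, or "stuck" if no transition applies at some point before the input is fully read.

stuck

(q_0, abbbaabbab, #)
  read a, top #: go to q_1, push Y# → (q_1, bbbaabbab, Y#)
  read b, top Y: go to q_0, push XY → (q_0, bbaabbab, XY#)
  read b, top X: go to q_0, push ε → (q_0, baabbab, Y#)
  read b, top Y: go to q_1, push YY → (q_1, aabbab, YY#)
  read a, top Y: go to q_0, push Y → (q_0, abbab, YY#)
  read a, top Y: go to q_1, push XY → (q_1, bbab, XYY#)
  read b, top X: go to q_1, push X → (q_1, bab, XYY#)
  read b, top X: go to q_1, push X → (q_1, ab, XYY#)
No transition for (q_1, a, top X); M blocks with input ab remaining.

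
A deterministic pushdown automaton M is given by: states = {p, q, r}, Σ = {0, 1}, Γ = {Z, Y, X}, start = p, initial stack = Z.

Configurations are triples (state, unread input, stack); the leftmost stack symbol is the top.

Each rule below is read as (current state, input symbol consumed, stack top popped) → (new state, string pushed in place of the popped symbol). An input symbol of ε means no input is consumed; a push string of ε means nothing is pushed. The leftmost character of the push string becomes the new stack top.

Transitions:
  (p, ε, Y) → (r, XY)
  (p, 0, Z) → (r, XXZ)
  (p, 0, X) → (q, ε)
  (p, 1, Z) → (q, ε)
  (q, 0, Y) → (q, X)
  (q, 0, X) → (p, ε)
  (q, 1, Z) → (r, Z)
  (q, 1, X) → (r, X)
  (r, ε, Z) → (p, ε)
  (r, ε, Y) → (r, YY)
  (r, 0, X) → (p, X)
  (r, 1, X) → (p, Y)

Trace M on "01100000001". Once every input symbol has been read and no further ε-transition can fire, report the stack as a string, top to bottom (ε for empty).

XXZ

(p, 01100000001, Z) ⊢ (r, 1100000001, XXZ) ⊢ (p, 100000001, YXZ) ⊢ (r, 100000001, XYXZ) ⊢ (p, 00000001, YYXZ) ⊢ (r, 00000001, XYYXZ) ⊢ (p, 0000001, XYYXZ) ⊢ (q, 000001, YYXZ) ⊢ (q, 00001, XYXZ) ⊢ (p, 0001, YXZ) ⊢ (r, 0001, XYXZ) ⊢ (p, 001, XYXZ) ⊢ (q, 01, YXZ) ⊢ (q, 1, XXZ) ⊢ (r, ε, XXZ)
All input consumed in state r with stack XXZ.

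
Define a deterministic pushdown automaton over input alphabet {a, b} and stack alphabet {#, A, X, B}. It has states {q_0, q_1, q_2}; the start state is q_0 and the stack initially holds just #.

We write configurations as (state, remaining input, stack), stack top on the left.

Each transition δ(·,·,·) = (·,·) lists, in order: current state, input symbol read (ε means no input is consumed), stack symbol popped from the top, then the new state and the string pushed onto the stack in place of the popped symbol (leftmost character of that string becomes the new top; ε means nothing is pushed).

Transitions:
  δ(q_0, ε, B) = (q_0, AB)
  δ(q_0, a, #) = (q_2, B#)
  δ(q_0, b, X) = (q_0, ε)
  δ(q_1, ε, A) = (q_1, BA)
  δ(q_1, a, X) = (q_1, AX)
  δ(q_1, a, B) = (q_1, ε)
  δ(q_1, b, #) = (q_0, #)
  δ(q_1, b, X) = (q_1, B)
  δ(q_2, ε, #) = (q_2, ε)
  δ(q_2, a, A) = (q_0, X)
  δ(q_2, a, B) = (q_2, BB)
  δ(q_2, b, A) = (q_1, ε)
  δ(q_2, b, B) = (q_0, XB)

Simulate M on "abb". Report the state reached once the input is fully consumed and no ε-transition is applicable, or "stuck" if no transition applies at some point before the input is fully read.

(q_0, abb, #)
  read a, top #: go to q_2, push B# → (q_2, bb, B#)
  read b, top B: go to q_0, push XB → (q_0, b, XB#)
  read b, top X: go to q_0, push ε → (q_0, ε, B#)
  ε-move, top B: go to q_0, push AB → (q_0, ε, AB#)
All input consumed; M is in state q_0.

q_0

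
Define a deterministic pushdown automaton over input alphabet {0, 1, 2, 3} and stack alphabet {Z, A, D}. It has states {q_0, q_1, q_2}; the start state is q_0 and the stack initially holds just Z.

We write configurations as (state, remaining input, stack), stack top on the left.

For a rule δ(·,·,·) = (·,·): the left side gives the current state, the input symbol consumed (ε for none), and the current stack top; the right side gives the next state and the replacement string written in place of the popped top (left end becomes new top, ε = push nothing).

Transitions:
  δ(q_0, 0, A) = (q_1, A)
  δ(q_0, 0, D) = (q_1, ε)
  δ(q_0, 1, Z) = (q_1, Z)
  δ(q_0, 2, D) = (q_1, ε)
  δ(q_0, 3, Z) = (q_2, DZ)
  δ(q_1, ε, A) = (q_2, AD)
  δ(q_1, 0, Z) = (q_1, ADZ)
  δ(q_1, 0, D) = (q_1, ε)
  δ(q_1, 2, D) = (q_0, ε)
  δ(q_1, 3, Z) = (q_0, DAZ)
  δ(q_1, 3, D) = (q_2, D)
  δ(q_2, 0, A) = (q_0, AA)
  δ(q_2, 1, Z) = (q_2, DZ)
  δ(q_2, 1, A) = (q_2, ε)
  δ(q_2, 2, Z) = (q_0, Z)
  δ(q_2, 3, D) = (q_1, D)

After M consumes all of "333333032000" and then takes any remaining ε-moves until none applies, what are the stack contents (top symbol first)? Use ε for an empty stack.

AADADZ

(q_0, 333333032000, Z)
  read 3, top Z: go to q_2, push DZ → (q_2, 33333032000, DZ)
  read 3, top D: go to q_1, push D → (q_1, 3333032000, DZ)
  read 3, top D: go to q_2, push D → (q_2, 333032000, DZ)
  read 3, top D: go to q_1, push D → (q_1, 33032000, DZ)
  read 3, top D: go to q_2, push D → (q_2, 3032000, DZ)
  read 3, top D: go to q_1, push D → (q_1, 032000, DZ)
  read 0, top D: go to q_1, push ε → (q_1, 32000, Z)
  read 3, top Z: go to q_0, push DAZ → (q_0, 2000, DAZ)
  read 2, top D: go to q_1, push ε → (q_1, 000, AZ)
  ε-move, top A: go to q_2, push AD → (q_2, 000, ADZ)
  read 0, top A: go to q_0, push AA → (q_0, 00, AADZ)
  read 0, top A: go to q_1, push A → (q_1, 0, AADZ)
  ε-move, top A: go to q_2, push AD → (q_2, 0, ADADZ)
  read 0, top A: go to q_0, push AA → (q_0, ε, AADADZ)
All input consumed in state q_0 with stack AADADZ.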